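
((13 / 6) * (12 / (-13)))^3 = -8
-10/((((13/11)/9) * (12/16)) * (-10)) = 132/13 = 10.15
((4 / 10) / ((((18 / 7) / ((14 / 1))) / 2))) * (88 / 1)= 17248 / 45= 383.29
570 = 570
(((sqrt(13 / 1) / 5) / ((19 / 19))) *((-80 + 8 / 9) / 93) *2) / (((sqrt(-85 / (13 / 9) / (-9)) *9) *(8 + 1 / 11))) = -0.01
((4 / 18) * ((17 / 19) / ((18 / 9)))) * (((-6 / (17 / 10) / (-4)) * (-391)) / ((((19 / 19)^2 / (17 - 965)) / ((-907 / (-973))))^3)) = 414259407998703668160 / 17502179023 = 23669019009.25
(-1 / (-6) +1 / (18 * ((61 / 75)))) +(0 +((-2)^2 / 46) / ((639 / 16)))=212609 / 896517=0.24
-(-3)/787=3/787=0.00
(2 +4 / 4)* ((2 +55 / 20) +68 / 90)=991 / 60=16.52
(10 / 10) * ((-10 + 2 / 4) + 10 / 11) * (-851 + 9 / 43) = 3457188 / 473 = 7309.07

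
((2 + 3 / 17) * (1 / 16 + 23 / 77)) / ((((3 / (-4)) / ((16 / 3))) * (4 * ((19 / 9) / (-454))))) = 7475110 / 24871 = 300.56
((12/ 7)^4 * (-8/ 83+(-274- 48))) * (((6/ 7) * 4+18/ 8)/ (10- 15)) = 22035659904/ 6974905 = 3159.28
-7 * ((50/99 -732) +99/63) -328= 473365/99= 4781.46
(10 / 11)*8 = 80 / 11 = 7.27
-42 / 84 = -1 / 2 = -0.50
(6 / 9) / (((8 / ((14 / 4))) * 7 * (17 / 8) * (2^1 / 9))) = 3 / 34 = 0.09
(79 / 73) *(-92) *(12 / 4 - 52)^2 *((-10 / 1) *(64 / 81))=11168299520 / 5913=1888770.42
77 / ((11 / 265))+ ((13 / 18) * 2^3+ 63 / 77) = 184298 / 99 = 1861.60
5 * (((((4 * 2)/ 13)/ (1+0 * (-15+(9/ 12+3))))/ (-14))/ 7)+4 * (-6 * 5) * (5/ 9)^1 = -127460/ 1911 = -66.70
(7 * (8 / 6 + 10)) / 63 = 34 / 27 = 1.26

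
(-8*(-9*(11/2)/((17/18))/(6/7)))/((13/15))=124740/221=564.43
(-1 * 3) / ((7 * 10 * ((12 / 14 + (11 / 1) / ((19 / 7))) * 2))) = -0.00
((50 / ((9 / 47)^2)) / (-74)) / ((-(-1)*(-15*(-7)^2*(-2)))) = -11045 / 881118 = -0.01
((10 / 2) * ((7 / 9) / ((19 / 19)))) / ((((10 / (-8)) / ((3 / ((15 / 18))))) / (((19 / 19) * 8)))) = -448 / 5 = -89.60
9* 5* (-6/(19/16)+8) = 2520/19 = 132.63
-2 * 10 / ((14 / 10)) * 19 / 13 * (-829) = 17308.79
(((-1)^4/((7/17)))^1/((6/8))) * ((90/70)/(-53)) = -204/2597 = -0.08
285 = 285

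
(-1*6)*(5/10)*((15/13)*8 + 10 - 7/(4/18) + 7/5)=4239/130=32.61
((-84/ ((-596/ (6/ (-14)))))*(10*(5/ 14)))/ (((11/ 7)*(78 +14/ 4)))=-450/ 267157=-0.00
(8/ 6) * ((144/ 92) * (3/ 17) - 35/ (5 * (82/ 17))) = -1.57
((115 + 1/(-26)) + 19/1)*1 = 3483/26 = 133.96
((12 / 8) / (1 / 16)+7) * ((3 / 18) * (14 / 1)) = 217 / 3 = 72.33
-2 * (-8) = 16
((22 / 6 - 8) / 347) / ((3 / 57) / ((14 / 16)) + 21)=-1729 / 2915841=-0.00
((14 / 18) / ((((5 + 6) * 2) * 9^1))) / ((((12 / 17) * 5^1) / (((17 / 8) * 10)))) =2023 / 85536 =0.02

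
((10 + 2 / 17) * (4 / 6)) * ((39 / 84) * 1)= 3.13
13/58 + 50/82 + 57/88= 155025/104632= 1.48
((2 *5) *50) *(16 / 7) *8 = 64000 / 7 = 9142.86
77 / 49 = 11 / 7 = 1.57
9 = 9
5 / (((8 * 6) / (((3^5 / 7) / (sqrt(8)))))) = 405 * sqrt(2) / 448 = 1.28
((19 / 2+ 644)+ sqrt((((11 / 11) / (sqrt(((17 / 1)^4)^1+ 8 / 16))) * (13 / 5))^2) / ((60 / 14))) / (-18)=-1307 / 36 - 91 * sqrt(334086) / 451016100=-36.31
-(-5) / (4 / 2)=5 / 2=2.50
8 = 8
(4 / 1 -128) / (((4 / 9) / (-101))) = 28179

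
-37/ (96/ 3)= -37/ 32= -1.16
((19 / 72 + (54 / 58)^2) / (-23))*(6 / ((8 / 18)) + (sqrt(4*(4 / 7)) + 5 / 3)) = -6230497 / 8356176- 9781*sqrt(7) / 348174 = -0.82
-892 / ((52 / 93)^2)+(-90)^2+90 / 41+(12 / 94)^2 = 321372134073 / 61224644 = 5249.06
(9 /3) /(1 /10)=30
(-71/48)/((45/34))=-1207/1080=-1.12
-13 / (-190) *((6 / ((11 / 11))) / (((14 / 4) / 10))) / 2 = 0.59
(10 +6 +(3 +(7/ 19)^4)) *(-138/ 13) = -342033000/ 1694173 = -201.89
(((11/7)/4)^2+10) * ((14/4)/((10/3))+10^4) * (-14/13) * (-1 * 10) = 1592367181/1456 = 1093658.78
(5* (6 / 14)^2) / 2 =45 / 98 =0.46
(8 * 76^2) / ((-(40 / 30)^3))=-19494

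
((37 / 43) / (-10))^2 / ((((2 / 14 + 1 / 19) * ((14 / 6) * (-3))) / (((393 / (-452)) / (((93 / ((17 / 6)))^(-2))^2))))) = 61939317062855763 / 11342907665050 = 5460.62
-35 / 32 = -1.09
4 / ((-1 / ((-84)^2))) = -28224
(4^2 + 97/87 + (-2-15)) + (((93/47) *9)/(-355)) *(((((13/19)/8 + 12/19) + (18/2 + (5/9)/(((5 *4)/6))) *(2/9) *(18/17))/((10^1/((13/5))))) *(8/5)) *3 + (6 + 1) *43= 35274487960237/117216296250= 300.94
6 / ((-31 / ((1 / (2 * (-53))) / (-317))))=-3 / 520831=-0.00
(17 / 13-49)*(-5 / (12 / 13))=775 / 3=258.33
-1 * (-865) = 865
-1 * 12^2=-144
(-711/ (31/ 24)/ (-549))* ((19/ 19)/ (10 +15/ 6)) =3792/ 47275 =0.08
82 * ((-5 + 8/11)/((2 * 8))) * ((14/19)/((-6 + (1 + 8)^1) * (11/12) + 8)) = -13489/8987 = -1.50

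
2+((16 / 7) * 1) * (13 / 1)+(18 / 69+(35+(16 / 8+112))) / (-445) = 2248139 / 71645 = 31.38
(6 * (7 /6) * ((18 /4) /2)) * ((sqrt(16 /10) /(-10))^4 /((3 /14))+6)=94.52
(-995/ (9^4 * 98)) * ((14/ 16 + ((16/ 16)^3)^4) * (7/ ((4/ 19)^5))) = -12318592525/ 250822656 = -49.11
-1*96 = -96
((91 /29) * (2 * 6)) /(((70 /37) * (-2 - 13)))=-962 /725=-1.33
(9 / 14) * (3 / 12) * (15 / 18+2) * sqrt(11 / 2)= 51 * sqrt(22) / 224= 1.07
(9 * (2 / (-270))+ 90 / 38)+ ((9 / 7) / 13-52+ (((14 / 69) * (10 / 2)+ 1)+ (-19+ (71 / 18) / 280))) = -381214021 / 5726448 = -66.57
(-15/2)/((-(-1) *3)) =-5/2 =-2.50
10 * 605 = 6050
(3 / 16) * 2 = 3 / 8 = 0.38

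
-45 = -45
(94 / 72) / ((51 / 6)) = 47 / 306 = 0.15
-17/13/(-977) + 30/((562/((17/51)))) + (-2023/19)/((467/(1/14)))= 180296863/63335136826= 0.00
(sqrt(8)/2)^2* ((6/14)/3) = 2/7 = 0.29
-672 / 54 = -112 / 9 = -12.44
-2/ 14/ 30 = -1/ 210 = -0.00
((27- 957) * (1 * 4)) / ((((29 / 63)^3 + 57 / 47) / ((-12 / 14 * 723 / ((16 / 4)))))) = 3386600489790 / 7699481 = 439847.89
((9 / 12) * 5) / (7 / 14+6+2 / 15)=225 / 398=0.57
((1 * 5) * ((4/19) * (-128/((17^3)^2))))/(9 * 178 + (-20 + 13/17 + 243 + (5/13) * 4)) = -16640/5447172051511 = -0.00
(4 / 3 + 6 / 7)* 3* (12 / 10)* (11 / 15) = 1012 / 175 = 5.78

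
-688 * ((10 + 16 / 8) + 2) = -9632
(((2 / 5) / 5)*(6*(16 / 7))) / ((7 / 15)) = 576 / 245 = 2.35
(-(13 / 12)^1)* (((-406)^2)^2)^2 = -2399339090041076153152 / 3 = -799779696680358717717.33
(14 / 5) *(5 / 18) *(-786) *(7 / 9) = -475.48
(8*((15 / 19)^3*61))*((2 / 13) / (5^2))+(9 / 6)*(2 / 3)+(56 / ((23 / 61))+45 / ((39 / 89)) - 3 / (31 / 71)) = 15691893895 / 63576071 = 246.82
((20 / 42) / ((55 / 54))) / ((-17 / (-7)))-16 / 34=-52 / 187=-0.28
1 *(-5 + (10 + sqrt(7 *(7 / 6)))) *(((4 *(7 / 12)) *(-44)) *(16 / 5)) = -4928 / 3 - 17248 *sqrt(6) / 45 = -2581.53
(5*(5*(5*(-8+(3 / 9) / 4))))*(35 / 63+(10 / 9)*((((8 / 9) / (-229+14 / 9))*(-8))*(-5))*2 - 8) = 1704644375 / 221076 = 7710.67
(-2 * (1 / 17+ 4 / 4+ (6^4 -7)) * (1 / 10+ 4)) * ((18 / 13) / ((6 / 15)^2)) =-3112515 / 34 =-91544.56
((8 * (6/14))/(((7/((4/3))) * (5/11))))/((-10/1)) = -176/1225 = -0.14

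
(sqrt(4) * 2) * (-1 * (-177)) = 708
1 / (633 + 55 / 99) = 0.00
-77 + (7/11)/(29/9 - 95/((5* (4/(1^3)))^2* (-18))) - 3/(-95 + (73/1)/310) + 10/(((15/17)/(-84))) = -516286268529/501847291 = -1028.77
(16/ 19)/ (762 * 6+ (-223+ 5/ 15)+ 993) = 48/ 304513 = 0.00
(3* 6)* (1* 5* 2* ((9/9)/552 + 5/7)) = 41505/322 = 128.90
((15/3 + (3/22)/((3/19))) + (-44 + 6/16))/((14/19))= -63137/1232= -51.25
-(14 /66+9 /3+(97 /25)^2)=-376747 /20625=-18.27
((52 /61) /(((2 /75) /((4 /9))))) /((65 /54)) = 720 /61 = 11.80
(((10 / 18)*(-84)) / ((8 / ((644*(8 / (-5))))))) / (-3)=-18032 / 9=-2003.56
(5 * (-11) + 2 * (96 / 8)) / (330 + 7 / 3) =-93 / 997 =-0.09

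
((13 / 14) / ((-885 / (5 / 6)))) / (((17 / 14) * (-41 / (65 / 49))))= 0.00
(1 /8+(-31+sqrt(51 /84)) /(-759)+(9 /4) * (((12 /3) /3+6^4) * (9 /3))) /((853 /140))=1437.28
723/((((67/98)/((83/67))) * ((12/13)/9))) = 114677199/8978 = 12773.13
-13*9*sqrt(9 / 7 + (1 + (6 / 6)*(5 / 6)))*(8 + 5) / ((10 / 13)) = -6591*sqrt(5502) / 140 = -3492.08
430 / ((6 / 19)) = 4085 / 3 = 1361.67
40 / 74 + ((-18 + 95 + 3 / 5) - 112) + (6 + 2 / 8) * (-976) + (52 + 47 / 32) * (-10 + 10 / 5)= -4855591 / 740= -6561.61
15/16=0.94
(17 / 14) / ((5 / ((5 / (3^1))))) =17 / 42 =0.40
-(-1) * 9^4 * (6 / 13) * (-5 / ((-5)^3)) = 39366 / 325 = 121.13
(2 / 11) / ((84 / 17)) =0.04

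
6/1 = 6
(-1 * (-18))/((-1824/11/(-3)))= 99/304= 0.33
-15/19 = -0.79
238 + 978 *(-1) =-740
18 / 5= 3.60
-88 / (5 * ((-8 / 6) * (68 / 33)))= 1089 / 170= 6.41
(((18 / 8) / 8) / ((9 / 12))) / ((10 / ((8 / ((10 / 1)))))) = 3 / 100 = 0.03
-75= -75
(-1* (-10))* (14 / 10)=14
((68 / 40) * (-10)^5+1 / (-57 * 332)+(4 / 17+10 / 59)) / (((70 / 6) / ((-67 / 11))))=216190478376553 / 2435865740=88753.04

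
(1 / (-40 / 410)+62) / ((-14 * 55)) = -207 / 3080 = -0.07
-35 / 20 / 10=-7 / 40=-0.18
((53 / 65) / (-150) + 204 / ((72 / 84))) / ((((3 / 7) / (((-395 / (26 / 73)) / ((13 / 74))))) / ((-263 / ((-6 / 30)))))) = -911542909820333 / 197730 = -4610038485.92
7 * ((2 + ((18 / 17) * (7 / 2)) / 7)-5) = -294 / 17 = -17.29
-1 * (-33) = 33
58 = 58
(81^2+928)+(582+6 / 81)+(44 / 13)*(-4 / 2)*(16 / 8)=2828195 / 351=8057.54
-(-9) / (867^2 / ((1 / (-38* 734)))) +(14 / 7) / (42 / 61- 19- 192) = -284207276133 / 29886024433828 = -0.01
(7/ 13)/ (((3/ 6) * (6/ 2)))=14/ 39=0.36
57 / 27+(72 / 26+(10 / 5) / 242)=69208 / 14157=4.89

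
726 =726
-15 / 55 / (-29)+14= 4469 / 319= 14.01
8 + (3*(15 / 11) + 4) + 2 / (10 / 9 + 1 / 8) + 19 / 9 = 174634 / 8811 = 19.82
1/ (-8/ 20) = -5/ 2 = -2.50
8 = 8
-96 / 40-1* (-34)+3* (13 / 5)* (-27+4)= -739 / 5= -147.80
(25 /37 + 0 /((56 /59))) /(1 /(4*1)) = 2.70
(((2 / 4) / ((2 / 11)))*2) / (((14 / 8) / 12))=264 / 7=37.71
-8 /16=-1 /2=-0.50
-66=-66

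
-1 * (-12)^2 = -144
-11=-11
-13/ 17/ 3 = -13/ 51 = -0.25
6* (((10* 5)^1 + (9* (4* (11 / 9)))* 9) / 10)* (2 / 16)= 669 / 20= 33.45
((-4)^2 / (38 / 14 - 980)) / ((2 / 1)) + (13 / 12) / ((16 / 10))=439289 / 656736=0.67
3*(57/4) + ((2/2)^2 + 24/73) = 12871/292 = 44.08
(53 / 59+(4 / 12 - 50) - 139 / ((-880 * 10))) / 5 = -75936997 / 7788000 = -9.75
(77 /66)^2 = 49 /36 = 1.36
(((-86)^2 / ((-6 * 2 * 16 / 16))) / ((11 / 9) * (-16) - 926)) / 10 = 5547 / 85100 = 0.07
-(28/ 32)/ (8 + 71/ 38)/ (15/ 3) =-133/ 7500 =-0.02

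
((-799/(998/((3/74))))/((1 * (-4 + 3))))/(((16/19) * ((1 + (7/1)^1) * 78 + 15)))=15181/251687616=0.00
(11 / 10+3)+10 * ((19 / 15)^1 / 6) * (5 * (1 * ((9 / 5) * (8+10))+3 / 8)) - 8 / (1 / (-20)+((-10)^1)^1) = 2820869 / 8040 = 350.85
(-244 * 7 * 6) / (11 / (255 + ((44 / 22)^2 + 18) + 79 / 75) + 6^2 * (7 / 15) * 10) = -71237264 / 1168099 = -60.99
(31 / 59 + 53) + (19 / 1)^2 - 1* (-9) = 24988 / 59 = 423.53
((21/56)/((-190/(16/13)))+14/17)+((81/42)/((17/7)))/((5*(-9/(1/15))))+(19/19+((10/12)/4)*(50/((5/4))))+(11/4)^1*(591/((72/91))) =6934358513/3359200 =2064.29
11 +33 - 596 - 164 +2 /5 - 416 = -1131.60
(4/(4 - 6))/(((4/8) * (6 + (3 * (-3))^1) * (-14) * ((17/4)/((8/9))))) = -64/3213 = -0.02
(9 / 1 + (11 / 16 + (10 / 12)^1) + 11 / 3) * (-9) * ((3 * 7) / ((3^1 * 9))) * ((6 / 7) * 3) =-2043 / 8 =-255.38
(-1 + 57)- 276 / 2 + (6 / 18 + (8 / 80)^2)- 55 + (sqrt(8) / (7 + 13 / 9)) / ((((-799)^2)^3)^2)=-40997 / 300 + 9*sqrt(2) / 2572438189767225055486771017284755238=-136.66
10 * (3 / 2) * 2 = 30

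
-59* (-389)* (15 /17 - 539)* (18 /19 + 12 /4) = -15746681100 /323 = -48751334.67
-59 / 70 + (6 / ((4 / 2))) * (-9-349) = -75239 / 70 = -1074.84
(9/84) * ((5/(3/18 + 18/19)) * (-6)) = -2565/889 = -2.89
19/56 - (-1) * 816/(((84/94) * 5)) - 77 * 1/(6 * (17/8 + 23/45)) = 178.10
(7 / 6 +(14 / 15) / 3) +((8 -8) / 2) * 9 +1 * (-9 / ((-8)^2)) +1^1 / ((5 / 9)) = 1807 / 576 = 3.14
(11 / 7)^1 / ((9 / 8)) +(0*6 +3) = 277 / 63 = 4.40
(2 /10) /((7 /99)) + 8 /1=379 /35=10.83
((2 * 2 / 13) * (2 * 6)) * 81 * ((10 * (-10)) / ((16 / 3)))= -72900 / 13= -5607.69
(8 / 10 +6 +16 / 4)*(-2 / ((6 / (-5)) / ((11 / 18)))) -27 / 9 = 8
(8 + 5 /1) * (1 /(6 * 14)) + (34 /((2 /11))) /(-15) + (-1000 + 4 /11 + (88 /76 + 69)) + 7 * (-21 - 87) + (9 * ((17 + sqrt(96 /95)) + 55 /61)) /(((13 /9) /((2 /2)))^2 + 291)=-10787468905421 /6355886460 + 729 * sqrt(570) /563825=-1697.21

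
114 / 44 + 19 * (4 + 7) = 4655 / 22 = 211.59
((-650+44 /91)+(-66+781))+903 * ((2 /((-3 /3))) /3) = -536.52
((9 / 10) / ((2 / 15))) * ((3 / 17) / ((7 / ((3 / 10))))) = 243 / 4760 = 0.05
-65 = -65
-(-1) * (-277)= -277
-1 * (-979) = 979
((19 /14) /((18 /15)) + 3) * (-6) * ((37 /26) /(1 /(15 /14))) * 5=-962925 /5096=-188.96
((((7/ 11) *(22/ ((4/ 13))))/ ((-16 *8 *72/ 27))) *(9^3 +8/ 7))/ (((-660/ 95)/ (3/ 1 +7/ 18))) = 77007437/ 1622016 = 47.48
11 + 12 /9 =37 /3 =12.33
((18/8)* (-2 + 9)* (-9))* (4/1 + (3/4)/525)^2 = -635493681/280000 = -2269.62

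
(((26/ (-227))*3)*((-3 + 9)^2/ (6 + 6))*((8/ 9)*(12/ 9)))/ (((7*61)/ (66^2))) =-12.46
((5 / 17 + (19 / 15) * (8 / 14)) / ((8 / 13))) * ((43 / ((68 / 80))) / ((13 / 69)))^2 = 53317375710 / 447083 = 119256.10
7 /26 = 0.27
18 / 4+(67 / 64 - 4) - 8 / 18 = 635 / 576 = 1.10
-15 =-15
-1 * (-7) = 7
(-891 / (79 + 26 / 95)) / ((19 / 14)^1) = -62370 / 7531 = -8.28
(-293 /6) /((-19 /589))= 9083 /6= 1513.83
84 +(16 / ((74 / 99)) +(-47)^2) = 85633 / 37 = 2314.41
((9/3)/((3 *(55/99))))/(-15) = -3/25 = -0.12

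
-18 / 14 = -9 / 7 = -1.29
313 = 313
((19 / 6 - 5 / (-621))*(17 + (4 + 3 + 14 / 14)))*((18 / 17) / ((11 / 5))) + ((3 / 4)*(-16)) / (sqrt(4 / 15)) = 492875 / 12903 - 6*sqrt(15) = 14.96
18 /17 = 1.06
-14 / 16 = -7 / 8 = -0.88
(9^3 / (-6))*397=-96471 / 2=-48235.50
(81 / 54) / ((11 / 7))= 0.95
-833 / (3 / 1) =-833 / 3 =-277.67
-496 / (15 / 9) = -1488 / 5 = -297.60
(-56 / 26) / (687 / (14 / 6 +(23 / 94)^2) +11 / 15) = -26644380 / 3560215997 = -0.01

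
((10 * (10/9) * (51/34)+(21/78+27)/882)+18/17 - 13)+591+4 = 233811437/389844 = 599.76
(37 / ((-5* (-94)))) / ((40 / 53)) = 1961 / 18800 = 0.10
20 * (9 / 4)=45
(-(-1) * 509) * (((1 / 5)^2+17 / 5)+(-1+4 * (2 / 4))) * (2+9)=621489 / 25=24859.56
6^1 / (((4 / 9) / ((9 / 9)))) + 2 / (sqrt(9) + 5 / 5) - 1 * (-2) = 16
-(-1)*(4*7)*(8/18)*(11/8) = 154/9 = 17.11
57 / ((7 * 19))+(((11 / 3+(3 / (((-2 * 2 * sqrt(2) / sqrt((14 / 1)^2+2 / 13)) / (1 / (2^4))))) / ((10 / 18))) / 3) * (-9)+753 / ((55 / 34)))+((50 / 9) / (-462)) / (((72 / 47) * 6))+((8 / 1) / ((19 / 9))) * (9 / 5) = 81 * sqrt(663) / 832+39396588023 / 85322160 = 464.25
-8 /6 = -4 /3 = -1.33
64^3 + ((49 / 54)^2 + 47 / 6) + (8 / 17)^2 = 220922522107 / 842724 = 262152.88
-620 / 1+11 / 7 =-4329 / 7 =-618.43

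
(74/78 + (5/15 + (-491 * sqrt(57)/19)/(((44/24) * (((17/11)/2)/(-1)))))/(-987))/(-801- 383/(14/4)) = -36506/35045127 + 1964 * sqrt(57)/96748513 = -0.00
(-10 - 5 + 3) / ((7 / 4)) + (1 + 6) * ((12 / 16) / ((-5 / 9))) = -2283 / 140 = -16.31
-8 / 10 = -4 / 5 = -0.80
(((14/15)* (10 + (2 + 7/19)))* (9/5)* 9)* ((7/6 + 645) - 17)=2235555/19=117660.79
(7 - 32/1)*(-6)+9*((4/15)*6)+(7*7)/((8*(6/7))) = 41171/240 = 171.55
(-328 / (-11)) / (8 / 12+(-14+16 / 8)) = -492 / 187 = -2.63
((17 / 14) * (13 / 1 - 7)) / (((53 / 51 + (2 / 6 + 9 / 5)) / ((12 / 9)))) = 3.06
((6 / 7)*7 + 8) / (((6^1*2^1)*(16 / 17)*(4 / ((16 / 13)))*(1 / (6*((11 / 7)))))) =187 / 52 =3.60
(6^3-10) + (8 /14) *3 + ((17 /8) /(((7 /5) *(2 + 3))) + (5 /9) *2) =105401 /504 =209.13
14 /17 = 0.82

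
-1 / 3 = -0.33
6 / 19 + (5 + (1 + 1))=139 / 19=7.32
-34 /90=-17 /45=-0.38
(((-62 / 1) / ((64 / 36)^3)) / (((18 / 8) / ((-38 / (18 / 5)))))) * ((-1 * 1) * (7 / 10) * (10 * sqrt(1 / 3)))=-61845 * sqrt(3) / 512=-209.22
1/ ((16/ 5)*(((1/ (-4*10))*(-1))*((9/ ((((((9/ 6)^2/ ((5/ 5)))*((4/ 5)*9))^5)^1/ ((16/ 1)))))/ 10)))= 387420489/ 400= 968551.22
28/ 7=4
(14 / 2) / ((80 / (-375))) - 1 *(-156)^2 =-389901 / 16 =-24368.81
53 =53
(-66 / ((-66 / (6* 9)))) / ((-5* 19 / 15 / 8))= -1296 / 19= -68.21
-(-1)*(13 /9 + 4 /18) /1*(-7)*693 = -8085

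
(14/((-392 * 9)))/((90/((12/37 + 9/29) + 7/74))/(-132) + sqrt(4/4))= -3443/56448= -0.06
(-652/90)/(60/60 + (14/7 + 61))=-163/1440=-0.11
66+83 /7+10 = 615 /7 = 87.86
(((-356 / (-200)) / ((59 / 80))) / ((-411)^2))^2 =506944 / 2483197826573025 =0.00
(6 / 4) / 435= 1 / 290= 0.00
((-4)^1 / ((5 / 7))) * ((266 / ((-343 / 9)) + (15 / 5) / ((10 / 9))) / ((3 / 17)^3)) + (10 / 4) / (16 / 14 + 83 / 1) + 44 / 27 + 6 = 24315465991 / 5566050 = 4368.53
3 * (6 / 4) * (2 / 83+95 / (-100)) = -13833 / 3320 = -4.17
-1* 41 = -41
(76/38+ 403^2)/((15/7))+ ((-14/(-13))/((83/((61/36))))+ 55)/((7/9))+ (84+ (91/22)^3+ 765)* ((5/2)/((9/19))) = 584244264871073/7238190960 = 80716.89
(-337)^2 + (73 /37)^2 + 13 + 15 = 155519622 /1369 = 113600.89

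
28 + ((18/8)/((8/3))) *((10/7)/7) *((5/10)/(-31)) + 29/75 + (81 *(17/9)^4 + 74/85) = 1774362633073/1673330400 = 1060.38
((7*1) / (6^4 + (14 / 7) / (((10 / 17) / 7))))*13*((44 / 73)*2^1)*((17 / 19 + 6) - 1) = 4484480 / 9152813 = 0.49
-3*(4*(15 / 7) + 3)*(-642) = 156006 / 7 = 22286.57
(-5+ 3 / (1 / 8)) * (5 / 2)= 95 / 2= 47.50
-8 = -8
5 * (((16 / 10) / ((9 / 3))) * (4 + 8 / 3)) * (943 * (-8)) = -1207040 / 9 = -134115.56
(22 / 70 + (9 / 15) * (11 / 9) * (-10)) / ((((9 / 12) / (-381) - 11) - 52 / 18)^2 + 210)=-5135215536 / 294807160235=-0.02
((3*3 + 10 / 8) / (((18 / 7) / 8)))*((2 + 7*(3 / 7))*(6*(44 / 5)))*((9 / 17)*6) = 454608 / 17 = 26741.65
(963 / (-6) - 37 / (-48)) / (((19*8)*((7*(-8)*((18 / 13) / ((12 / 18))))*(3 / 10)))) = 498355 / 16547328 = 0.03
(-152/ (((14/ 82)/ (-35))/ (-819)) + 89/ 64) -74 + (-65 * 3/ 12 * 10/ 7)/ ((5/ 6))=-11433022929/ 448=-25520140.47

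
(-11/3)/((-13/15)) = 55/13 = 4.23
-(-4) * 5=20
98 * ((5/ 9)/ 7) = 70/ 9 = 7.78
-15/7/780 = -1/364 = -0.00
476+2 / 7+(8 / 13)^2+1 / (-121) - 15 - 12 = 64365130 / 143143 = 449.66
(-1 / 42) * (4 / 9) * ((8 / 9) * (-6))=32 / 567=0.06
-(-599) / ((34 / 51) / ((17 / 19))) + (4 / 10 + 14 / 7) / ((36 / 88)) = 809.79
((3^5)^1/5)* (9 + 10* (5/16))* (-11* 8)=-259281/5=-51856.20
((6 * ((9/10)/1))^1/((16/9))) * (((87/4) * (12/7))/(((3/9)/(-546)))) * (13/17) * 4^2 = -192932766/85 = -2269797.25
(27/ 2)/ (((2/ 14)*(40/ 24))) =567/ 10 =56.70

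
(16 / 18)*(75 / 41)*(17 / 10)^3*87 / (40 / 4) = 142477 / 2050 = 69.50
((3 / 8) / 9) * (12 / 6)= 1 / 12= 0.08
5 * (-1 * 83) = -415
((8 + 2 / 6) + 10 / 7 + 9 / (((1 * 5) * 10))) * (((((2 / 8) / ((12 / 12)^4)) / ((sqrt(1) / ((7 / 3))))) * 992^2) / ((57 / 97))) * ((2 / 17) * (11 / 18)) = 1370113906304 / 1962225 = 698245.06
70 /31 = 2.26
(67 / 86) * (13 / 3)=871 / 258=3.38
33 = 33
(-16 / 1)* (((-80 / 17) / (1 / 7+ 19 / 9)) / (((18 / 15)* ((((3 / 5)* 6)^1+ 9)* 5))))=1600 / 3621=0.44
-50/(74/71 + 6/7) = -12425/472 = -26.32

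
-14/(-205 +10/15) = 0.07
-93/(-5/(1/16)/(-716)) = -16647/20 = -832.35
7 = 7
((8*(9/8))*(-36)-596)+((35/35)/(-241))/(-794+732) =-13746639/14942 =-920.00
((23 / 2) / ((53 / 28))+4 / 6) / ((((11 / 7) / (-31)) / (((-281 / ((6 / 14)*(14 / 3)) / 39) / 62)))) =527156 / 68211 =7.73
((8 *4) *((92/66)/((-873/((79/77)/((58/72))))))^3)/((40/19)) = -233425520121856/1825968141720715292685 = -0.00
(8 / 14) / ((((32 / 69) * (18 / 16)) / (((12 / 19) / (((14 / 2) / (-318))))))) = -29256 / 931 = -31.42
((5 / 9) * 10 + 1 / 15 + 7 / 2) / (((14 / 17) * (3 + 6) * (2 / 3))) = 13957 / 7560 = 1.85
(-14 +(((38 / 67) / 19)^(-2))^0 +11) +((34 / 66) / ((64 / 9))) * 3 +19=12121 / 704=17.22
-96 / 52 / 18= -4 / 39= -0.10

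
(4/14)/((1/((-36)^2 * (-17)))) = -44064/7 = -6294.86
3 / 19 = 0.16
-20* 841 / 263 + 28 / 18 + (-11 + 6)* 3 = -183203 / 2367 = -77.40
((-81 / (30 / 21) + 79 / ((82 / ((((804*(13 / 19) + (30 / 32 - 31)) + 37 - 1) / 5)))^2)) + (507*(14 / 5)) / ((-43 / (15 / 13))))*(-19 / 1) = -33741462769933 / 35158451200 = -959.70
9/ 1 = 9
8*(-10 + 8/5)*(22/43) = -34.38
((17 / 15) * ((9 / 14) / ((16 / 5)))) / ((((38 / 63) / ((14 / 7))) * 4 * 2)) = 459 / 4864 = 0.09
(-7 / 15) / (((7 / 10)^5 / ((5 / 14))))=-50000 / 50421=-0.99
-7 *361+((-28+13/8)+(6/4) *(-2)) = -20451/8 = -2556.38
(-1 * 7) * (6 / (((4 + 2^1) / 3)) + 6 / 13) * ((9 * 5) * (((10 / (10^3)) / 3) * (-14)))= 1323 / 26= 50.88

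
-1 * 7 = -7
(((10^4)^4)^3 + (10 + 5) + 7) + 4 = 1000000000000000000000000000000000000000000000026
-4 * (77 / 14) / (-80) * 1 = 11 / 40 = 0.28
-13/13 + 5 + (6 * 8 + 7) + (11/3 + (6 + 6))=74.67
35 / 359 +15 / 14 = 5875 / 5026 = 1.17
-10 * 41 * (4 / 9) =-182.22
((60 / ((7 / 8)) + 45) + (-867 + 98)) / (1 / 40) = -26217.14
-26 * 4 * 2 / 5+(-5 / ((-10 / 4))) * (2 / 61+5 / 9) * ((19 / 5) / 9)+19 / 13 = -12731507 / 321165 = -39.64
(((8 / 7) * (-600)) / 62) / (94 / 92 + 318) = -4416 / 127379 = -0.03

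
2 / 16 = 1 / 8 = 0.12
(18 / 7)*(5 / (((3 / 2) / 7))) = 60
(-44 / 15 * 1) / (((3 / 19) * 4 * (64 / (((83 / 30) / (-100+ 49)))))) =17347 / 4406400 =0.00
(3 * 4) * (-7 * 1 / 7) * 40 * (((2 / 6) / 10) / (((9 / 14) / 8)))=-1792 / 9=-199.11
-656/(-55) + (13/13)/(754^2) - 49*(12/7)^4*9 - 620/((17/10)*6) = -301424611096171/78139681620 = -3857.51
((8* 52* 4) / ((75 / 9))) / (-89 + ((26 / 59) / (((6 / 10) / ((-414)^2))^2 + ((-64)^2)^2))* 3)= -403223047810526793203328 / 179721811014438932951275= -2.24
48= 48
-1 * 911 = -911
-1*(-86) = 86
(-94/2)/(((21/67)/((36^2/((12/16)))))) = -1813824/7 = -259117.71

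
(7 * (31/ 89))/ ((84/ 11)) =341/ 1068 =0.32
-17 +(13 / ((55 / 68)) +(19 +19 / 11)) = 99 / 5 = 19.80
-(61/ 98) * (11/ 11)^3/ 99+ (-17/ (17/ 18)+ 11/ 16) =-1344215/ 77616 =-17.32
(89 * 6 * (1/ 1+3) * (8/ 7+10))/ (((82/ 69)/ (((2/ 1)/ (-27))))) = -425776/ 287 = -1483.54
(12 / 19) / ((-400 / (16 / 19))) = -12 / 9025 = -0.00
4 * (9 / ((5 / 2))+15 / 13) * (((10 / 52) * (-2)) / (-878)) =618 / 74191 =0.01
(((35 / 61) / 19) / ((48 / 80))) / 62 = 175 / 215574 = 0.00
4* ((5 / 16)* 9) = 45 / 4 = 11.25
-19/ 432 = -0.04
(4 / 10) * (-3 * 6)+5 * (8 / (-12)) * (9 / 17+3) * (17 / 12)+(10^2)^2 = 149642 / 15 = 9976.13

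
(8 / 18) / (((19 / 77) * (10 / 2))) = 308 / 855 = 0.36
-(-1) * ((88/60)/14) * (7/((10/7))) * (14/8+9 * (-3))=-7777/600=-12.96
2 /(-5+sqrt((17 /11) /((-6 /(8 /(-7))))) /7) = -113190 /282907 - 28 * sqrt(3927) /282907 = -0.41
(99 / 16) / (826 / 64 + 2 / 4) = 6 / 13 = 0.46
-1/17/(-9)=1/153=0.01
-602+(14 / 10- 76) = -3383 / 5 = -676.60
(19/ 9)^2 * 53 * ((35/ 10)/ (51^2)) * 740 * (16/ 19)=41730080/ 210681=198.07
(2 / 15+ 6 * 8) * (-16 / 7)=-11552 / 105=-110.02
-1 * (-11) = 11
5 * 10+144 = 194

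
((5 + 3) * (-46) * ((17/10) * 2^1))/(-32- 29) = 6256/305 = 20.51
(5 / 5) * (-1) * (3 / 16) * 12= -9 / 4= -2.25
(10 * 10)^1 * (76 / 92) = 1900 / 23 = 82.61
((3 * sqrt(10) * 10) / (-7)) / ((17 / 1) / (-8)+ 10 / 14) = 240 * sqrt(10) / 79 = 9.61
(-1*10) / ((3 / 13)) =-130 / 3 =-43.33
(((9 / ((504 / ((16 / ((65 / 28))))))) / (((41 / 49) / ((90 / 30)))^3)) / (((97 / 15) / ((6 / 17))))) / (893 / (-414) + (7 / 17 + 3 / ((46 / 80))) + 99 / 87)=5491776259872 / 81775383136187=0.07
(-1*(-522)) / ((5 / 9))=4698 / 5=939.60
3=3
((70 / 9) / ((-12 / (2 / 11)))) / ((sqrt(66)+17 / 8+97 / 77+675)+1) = -164052392 / 945637431687+241472*sqrt(66) / 945637431687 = -0.00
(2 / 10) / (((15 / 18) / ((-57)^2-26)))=773.52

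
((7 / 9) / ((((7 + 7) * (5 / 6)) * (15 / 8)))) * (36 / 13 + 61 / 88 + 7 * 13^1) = 3.36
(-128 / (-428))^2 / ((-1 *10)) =-512 / 57245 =-0.01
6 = 6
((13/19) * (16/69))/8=26/1311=0.02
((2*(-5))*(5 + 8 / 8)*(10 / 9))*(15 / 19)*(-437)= 23000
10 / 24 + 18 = 221 / 12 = 18.42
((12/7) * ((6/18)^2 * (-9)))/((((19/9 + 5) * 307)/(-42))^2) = -15309/24127744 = -0.00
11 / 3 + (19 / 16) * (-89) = -102.02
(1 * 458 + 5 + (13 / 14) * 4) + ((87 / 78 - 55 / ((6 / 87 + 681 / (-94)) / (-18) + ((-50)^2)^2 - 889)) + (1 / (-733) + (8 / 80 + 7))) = 48569098338223033726 / 102266170740323135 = 474.93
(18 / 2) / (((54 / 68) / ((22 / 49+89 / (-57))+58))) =5402158 / 8379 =644.73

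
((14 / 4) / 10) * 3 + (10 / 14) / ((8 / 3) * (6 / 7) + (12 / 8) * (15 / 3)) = 3077 / 2740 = 1.12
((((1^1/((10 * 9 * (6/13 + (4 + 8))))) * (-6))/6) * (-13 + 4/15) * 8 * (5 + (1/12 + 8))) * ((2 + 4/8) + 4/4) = 2728817/656100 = 4.16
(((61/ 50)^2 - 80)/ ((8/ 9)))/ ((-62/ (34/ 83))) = 30030687/ 51460000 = 0.58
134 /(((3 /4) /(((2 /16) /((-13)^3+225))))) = -67 /5916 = -0.01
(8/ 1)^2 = 64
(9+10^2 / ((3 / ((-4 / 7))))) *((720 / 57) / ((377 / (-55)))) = 928400 / 50141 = 18.52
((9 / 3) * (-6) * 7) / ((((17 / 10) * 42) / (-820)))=24600 / 17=1447.06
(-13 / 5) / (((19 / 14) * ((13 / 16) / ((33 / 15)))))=-2464 / 475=-5.19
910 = 910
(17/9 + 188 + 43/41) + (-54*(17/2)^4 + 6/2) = -281689.44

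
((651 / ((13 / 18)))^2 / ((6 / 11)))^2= 63371916927986436 / 28561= 2218826964321.50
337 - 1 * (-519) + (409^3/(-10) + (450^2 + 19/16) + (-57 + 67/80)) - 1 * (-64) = -53107423/8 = -6638427.88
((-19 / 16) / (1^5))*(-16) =19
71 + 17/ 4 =301/ 4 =75.25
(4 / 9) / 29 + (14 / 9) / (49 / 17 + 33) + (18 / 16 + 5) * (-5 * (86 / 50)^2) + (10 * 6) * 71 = 7375770631 / 1769000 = 4169.46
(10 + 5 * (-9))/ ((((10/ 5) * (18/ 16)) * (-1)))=140/ 9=15.56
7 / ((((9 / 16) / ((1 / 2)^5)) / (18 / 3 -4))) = 7 / 9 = 0.78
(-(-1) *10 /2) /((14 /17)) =85 /14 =6.07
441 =441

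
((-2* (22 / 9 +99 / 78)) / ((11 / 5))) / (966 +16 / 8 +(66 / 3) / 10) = -1975 / 567567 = -0.00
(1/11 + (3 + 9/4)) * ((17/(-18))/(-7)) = 3995/5544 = 0.72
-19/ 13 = -1.46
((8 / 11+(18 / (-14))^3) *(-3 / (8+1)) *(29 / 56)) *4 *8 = 611900 / 79233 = 7.72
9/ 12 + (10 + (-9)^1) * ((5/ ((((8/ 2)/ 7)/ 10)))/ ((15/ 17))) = 1199/ 12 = 99.92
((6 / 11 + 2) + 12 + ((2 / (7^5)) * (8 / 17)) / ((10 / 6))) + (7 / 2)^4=41387834193 / 251432720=164.61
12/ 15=4/ 5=0.80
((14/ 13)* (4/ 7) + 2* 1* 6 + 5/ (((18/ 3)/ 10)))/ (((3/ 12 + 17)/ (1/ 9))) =3268/ 24219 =0.13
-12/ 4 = -3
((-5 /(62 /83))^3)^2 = 5108443333890625 /56800235584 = 89937.01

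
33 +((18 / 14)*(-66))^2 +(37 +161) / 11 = 355335 / 49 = 7251.73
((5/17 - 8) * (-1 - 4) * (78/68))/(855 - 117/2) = 8515/153459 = 0.06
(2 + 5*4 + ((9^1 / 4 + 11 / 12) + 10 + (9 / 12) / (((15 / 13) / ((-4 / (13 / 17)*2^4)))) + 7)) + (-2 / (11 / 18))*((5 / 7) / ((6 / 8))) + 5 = -23909 / 2310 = -10.35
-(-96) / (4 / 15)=360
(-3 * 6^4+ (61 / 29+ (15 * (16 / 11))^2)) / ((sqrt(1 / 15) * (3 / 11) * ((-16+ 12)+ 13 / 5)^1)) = 59826055 * sqrt(15) / 6699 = 34588.05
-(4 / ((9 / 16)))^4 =-16777216 / 6561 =-2557.11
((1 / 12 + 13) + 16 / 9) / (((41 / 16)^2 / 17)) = 582080 / 15129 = 38.47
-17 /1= -17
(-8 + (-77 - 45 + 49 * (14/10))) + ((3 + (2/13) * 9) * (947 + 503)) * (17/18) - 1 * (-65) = 1171577/195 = 6008.09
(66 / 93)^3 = 10648 / 29791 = 0.36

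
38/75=0.51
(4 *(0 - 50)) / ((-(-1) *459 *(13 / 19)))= -3800 / 5967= -0.64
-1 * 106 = -106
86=86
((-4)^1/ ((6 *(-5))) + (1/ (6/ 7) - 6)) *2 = -9.40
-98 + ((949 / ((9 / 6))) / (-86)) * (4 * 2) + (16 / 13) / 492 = -3594850 / 22919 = -156.85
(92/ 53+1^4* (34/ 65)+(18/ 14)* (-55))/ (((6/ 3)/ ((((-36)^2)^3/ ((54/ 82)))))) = -113139058016.06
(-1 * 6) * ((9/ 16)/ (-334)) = 27/ 2672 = 0.01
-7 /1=-7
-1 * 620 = -620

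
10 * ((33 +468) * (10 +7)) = 85170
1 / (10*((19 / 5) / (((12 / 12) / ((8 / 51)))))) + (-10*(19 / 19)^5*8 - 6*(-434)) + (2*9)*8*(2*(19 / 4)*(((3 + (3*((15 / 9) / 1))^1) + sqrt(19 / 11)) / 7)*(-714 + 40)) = -2237010395 / 2128 - 922032*sqrt(209) / 77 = -1224339.18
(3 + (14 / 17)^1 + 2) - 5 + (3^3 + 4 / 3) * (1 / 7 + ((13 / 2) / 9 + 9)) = 1801427 / 6426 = 280.33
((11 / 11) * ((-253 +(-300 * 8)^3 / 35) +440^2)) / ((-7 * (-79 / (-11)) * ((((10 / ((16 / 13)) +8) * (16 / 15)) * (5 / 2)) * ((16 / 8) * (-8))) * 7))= -30397912281 / 18642736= -1630.55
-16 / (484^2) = -1 / 14641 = -0.00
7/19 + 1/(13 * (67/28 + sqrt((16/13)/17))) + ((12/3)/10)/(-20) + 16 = 609732007/37221950 - 3136 * sqrt(221)/12733825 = 16.38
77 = 77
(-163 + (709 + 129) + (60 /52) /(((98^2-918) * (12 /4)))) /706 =76219655 /79720108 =0.96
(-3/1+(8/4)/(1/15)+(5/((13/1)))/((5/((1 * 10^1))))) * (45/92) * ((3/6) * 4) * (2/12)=5415/1196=4.53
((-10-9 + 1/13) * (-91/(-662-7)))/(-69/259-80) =148666/4635947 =0.03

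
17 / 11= 1.55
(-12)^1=-12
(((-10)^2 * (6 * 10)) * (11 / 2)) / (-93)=-11000 / 31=-354.84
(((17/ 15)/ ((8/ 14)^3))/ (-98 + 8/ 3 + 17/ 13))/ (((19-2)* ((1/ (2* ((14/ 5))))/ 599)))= -18696587/ 1466800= -12.75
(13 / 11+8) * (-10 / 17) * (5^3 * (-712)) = 89890000 / 187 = 480695.19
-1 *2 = -2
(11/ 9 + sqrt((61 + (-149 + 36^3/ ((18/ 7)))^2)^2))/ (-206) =-2914380785/ 1854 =-1571942.17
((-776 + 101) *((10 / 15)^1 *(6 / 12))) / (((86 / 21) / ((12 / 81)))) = -350 / 43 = -8.14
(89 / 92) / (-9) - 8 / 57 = -3899 / 15732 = -0.25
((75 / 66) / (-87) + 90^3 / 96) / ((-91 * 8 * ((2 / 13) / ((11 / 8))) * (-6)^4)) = -29068825 / 404103168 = -0.07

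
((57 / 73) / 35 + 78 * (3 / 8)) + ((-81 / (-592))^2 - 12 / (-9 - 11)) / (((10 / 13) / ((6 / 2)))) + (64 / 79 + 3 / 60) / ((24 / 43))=23504144452227 / 707394060800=33.23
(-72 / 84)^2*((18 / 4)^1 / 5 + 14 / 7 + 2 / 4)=612 / 245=2.50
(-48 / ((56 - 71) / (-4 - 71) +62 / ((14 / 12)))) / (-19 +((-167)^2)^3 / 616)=-68992 / 2699926151904637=-0.00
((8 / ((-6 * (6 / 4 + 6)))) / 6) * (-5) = 4 / 27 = 0.15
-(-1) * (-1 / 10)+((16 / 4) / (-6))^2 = 31 / 90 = 0.34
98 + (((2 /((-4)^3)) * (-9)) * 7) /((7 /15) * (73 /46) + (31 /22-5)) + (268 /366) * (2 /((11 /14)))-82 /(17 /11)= 546242655319 /11845393824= 46.11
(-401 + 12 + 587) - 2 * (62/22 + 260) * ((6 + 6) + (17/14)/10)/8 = -526621/880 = -598.43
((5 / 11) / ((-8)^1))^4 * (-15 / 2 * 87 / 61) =-815625 / 7316283392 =-0.00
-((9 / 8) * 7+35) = -343 / 8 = -42.88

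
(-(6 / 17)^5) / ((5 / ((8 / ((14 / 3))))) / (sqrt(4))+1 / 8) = -93312 / 26977283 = -0.00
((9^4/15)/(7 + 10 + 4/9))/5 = 19683/3925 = 5.01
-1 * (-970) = 970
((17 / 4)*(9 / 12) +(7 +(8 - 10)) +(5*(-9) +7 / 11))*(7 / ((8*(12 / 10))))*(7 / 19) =-1559915 / 160512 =-9.72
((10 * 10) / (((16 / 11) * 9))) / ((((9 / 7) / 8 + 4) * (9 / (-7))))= -26950 / 18873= -1.43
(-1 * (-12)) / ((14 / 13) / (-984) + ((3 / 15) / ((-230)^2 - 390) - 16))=-10075618800 / 13435074127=-0.75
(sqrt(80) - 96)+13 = -83+4 * sqrt(5) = -74.06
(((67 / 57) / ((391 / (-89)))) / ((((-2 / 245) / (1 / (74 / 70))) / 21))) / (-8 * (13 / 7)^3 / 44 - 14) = -1350466399975 / 31454267136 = -42.93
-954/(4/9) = -4293/2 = -2146.50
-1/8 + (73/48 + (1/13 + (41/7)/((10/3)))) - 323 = -6983779/21840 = -319.77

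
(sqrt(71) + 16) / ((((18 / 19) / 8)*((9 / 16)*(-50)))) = -9728 / 2025 - 608*sqrt(71) / 2025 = -7.33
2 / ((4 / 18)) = 9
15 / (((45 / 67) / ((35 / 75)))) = 469 / 45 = 10.42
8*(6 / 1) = 48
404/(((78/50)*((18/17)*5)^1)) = 17170/351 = 48.92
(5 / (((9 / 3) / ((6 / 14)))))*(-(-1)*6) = 30 / 7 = 4.29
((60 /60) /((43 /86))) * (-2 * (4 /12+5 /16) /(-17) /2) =31 /408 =0.08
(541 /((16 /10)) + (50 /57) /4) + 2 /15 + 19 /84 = 5405713 /15960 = 338.70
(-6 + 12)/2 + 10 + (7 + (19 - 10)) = 29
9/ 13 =0.69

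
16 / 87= 0.18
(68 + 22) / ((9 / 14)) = 140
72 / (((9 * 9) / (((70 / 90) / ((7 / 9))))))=0.89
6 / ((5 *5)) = 6 / 25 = 0.24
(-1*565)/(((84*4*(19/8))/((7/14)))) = -565/1596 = -0.35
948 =948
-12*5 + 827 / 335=-57.53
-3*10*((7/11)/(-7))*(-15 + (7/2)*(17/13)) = -4065/143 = -28.43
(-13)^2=169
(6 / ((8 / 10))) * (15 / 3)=75 / 2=37.50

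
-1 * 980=-980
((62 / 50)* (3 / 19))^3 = 804357 / 107171875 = 0.01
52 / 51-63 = -61.98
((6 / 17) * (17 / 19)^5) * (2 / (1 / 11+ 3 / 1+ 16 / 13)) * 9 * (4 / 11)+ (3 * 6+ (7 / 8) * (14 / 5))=105874135693 / 5100763940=20.76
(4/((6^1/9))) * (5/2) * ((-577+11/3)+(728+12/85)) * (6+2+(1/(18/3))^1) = 967162/51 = 18963.96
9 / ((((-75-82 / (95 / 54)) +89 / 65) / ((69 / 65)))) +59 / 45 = 8230427 / 6682410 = 1.23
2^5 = 32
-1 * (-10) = 10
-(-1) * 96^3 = 884736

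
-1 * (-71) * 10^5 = 7100000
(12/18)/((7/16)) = 32/21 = 1.52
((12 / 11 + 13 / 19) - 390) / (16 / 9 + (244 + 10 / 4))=-35622 / 22781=-1.56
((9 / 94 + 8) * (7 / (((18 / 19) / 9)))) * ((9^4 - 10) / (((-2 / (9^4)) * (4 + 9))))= -4350247187643 / 4888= -889985103.85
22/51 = 0.43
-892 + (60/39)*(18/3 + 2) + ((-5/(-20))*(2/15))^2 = -10292387/11700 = -879.69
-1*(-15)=15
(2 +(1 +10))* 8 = 104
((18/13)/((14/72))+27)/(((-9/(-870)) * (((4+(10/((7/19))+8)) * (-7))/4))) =-600300/12467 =-48.15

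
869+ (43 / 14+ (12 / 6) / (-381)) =4651601 / 5334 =872.07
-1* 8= -8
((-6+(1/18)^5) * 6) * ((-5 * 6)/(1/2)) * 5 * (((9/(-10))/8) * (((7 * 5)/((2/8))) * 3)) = -1984046225/3888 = -510299.95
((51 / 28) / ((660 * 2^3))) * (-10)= -0.00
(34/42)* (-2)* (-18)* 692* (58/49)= 8187744/343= 23870.97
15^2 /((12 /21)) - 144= 999 /4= 249.75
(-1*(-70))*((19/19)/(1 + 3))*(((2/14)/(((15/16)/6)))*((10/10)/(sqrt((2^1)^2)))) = 8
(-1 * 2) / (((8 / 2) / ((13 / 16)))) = -13 / 32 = -0.41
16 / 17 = 0.94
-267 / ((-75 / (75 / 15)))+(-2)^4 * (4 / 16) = 109 / 5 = 21.80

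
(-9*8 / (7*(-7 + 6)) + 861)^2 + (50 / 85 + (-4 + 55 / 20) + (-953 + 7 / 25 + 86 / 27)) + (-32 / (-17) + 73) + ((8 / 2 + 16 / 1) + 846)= 1707358117273 / 2249100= 759129.48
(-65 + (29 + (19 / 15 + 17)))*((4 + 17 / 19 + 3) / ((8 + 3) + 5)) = -35 / 4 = -8.75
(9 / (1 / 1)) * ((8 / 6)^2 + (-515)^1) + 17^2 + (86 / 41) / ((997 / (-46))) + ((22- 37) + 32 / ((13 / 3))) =-2305064581 / 531401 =-4337.71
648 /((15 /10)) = 432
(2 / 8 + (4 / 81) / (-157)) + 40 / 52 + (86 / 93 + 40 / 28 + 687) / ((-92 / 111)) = -830.70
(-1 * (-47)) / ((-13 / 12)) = -564 / 13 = -43.38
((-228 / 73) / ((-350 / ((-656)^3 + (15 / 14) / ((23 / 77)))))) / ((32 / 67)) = -49592842650249 / 9402400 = -5274487.65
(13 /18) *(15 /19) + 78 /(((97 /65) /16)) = 9253985 /11058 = 836.86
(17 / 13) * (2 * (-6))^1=-204 / 13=-15.69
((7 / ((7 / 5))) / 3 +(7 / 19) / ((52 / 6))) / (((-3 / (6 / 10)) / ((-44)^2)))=-2451944 / 3705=-661.79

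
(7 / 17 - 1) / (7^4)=-10 / 40817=-0.00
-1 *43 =-43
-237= -237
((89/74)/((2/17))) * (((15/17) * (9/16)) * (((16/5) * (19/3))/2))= 51.42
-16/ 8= -2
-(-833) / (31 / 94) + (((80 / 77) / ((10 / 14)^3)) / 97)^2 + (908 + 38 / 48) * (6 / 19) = 4715546749677661 / 1676425052500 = 2812.86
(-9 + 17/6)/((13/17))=-629/78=-8.06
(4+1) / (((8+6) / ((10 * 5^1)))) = 17.86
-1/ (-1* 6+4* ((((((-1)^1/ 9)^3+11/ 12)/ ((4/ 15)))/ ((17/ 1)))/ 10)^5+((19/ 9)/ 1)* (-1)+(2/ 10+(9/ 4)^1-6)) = 35537860037412126720/ 414410934070433114911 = 0.09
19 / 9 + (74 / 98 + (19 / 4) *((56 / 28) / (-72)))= 6431 / 2352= 2.73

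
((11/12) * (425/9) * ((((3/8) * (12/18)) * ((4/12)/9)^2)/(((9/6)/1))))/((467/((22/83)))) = 51425/9155193156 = 0.00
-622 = -622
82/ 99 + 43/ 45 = 1.78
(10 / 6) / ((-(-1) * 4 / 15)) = 25 / 4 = 6.25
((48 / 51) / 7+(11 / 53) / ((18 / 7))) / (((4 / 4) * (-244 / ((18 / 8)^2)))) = -219843 / 49245056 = -0.00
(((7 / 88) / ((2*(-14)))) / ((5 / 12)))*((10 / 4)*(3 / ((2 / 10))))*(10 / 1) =-225 / 88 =-2.56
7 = 7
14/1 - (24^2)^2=-331762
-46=-46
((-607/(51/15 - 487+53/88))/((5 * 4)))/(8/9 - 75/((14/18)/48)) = -38241/2816301788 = -0.00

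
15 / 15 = 1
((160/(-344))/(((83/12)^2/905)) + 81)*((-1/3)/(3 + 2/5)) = -35646645/5035859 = -7.08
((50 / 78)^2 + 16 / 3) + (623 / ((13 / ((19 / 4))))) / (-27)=-49037 / 18252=-2.69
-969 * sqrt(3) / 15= -323 * sqrt(3) / 5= -111.89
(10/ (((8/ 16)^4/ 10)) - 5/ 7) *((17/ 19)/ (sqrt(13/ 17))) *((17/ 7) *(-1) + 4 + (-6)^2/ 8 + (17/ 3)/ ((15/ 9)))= 15498.50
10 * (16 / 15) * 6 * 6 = 384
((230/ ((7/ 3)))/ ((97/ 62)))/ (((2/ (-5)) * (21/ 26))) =-926900/ 4753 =-195.01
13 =13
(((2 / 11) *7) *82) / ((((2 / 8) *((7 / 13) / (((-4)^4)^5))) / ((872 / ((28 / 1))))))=2044106465244872704 / 77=26546837210972372.78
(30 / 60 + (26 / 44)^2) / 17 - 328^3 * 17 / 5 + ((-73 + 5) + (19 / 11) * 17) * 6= -4935891158497 / 41140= -119977908.57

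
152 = 152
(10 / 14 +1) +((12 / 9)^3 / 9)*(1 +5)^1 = 1868 / 567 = 3.29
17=17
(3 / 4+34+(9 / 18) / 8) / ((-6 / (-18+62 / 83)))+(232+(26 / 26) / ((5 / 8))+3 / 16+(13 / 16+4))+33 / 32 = 13535029 / 39840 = 339.73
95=95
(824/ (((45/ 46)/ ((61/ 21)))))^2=5346009876736/ 893025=5986405.62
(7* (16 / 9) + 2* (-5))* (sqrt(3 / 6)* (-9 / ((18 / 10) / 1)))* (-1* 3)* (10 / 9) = 550* sqrt(2) / 27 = 28.81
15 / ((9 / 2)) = 10 / 3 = 3.33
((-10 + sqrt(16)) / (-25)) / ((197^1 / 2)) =12 / 4925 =0.00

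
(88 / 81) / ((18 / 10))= 0.60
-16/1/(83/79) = -1264/83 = -15.23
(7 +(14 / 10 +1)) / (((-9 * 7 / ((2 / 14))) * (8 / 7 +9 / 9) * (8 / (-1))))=47 / 37800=0.00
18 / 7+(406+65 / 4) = 11895 / 28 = 424.82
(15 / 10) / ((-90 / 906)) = -151 / 10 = -15.10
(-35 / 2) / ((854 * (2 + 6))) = -5 / 1952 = -0.00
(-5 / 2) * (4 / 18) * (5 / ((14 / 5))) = -125 / 126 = -0.99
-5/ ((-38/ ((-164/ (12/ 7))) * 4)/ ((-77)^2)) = -18658.15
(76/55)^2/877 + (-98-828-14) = -2493743724/2652925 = -940.00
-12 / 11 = -1.09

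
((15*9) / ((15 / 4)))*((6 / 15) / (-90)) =-4 / 25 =-0.16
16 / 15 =1.07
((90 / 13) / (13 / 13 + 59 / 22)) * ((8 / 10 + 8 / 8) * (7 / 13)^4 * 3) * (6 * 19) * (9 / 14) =62.56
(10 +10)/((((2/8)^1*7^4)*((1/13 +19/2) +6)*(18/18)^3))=0.00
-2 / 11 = -0.18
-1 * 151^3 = -3442951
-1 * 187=-187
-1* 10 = -10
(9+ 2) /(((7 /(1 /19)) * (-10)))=-11 /1330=-0.01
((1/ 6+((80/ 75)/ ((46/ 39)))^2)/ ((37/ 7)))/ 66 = 546847/ 193772700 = 0.00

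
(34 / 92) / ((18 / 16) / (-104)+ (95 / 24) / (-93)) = -6.92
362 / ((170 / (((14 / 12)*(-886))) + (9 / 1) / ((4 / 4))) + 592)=1122562 / 1863191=0.60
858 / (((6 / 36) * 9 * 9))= 572 / 9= 63.56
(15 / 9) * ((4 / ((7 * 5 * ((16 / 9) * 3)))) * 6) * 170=255 / 7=36.43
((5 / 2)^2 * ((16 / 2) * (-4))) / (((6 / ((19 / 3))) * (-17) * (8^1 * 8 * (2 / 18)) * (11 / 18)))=4275 / 1496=2.86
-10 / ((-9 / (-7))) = -70 / 9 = -7.78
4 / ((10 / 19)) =7.60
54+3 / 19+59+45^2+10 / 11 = 447065 / 209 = 2139.07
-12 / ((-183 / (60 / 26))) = 120 / 793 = 0.15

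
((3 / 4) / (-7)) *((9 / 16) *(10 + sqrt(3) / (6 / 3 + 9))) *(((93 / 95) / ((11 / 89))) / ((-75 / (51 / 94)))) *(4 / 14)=0.01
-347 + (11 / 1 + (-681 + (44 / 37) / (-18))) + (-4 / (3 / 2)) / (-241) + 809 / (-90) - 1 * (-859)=-44685911 / 267510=-167.04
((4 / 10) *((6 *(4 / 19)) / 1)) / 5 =48 / 475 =0.10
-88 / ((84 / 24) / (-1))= 25.14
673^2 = 452929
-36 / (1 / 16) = -576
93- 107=-14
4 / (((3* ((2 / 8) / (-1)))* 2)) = -8 / 3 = -2.67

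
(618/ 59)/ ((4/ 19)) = 5871/ 118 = 49.75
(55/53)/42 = 55/2226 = 0.02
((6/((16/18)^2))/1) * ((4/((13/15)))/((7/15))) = 54675/728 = 75.10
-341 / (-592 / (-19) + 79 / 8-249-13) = 51832 / 33587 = 1.54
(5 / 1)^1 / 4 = 5 / 4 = 1.25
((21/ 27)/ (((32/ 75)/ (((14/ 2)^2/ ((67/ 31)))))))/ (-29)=-265825/ 186528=-1.43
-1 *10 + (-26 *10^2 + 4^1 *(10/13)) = -33890/13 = -2606.92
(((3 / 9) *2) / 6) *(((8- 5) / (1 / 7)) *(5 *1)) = 35 / 3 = 11.67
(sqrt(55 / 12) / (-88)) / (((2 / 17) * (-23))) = 0.01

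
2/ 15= 0.13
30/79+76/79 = 106/79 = 1.34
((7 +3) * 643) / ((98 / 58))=186470 / 49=3805.51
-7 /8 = -0.88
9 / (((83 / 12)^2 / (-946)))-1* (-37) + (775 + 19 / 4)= 17602299 / 27556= 638.78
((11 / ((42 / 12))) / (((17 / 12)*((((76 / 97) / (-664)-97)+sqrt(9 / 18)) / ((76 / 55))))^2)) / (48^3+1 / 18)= 195248849710455963381620736*sqrt(2) / 6590315603130138519796676534858106725+18940375236318379973531283456 / 6590315603130138519796676534858106725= 0.00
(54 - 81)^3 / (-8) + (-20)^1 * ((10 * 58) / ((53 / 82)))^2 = -361857286453 / 22472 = -16102584.84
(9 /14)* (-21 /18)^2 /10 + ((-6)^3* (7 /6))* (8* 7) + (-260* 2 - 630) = -1220953 /80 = -15261.91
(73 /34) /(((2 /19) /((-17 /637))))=-1387 /2548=-0.54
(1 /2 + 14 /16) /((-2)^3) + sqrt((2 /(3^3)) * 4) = -11 /64 + 2 * sqrt(6) /9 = 0.37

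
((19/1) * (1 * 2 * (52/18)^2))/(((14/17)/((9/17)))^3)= 28899/343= 84.25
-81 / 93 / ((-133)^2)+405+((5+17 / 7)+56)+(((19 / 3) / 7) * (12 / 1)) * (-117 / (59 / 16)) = 4009991100 / 32353181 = 123.94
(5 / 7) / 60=1 / 84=0.01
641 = 641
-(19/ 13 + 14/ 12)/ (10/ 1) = -0.26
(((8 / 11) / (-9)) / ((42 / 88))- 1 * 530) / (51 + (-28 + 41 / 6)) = -200404 / 11277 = -17.77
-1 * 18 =-18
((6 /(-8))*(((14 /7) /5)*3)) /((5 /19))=-171 /50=-3.42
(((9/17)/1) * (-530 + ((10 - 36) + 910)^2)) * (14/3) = 32798892/17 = 1929346.59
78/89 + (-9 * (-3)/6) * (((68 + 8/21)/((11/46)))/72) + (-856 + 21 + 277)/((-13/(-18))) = -402967375/534534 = -753.87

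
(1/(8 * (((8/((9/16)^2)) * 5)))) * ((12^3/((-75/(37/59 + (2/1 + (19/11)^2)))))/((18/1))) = -1622187/228448000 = -0.01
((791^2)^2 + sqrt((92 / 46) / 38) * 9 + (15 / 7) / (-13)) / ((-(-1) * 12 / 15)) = 45 * sqrt(19) / 76 + 44530476190295 / 91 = 489345892203.62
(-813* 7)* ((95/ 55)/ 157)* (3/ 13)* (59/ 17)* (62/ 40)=-593303823/ 7633340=-77.73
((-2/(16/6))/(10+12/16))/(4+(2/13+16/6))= -117/11438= -0.01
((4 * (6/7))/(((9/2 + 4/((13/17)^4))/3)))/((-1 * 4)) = -1028196/6476519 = -0.16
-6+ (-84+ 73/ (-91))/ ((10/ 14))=-8107/ 65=-124.72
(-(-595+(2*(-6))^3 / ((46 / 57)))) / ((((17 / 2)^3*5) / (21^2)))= 392.97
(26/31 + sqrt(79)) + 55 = sqrt(79) + 1731/31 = 64.73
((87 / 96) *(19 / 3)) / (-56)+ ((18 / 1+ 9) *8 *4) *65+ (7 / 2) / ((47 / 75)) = 14191444823 / 252672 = 56165.48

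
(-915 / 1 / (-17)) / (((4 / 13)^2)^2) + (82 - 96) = 26072387 / 4352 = 5990.90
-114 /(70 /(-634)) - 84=33198 /35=948.51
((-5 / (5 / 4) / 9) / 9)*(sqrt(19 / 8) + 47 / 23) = -188 / 1863 - sqrt(38) / 81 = -0.18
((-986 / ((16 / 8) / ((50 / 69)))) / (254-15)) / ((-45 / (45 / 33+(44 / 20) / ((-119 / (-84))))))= 5858 / 60467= 0.10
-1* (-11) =11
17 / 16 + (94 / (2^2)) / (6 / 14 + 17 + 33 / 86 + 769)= 8278589 / 7578576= 1.09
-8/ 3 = -2.67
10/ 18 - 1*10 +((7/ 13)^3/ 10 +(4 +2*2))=-282523/ 197730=-1.43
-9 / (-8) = 9 / 8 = 1.12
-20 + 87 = 67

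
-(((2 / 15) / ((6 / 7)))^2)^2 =-2401 / 4100625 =-0.00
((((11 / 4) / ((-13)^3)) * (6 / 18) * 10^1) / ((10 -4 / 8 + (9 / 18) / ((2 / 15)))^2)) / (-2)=220 / 18514119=0.00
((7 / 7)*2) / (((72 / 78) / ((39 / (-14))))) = -169 / 28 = -6.04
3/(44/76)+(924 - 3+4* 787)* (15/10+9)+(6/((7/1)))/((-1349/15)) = 8876918499/207746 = 42729.67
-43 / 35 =-1.23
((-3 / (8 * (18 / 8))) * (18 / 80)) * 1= -3 / 80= -0.04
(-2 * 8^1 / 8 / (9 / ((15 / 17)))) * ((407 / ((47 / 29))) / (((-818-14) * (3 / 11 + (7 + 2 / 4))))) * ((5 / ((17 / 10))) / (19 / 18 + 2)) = 295075 / 40260012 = 0.01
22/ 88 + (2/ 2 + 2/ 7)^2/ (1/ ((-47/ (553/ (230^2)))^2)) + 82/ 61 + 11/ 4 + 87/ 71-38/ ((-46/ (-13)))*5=49877821088927293461/ 1492665043933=33415280.47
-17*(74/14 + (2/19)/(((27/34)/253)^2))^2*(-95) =91306637285972278165/494771571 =184543014671.25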